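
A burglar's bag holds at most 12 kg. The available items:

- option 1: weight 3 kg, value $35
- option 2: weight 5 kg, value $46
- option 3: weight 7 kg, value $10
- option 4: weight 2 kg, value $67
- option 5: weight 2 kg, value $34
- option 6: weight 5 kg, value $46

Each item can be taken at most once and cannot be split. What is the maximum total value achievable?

$182

Check high-value combinations within 12 kg:
- option 1+option 2+option 4+option 5: weight 3+5+2+2=12, value 35+46+67+34=182
- option 1+option 4+option 5+option 6: weight 3+2+2+5=12, value 35+67+34+46=182
- option 2+option 4+option 6: weight 5+2+5=12, value 46+67+46=159
- option 1+option 2+option 4: weight 3+5+2=10, value 35+46+67=148
- option 1+option 4+option 6: weight 3+2+5=10, value 35+67+46=148
Best: $182.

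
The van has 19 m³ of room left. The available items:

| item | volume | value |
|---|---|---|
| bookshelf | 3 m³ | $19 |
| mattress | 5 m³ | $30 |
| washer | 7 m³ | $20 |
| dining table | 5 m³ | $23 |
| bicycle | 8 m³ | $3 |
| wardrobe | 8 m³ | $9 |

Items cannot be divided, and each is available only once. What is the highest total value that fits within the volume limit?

This is a 0/1 knapsack; check combinations near the capacity.
- mattress+washer+dining table: volume 5+7+5=17, value 30+20+23=73
- bookshelf+mattress+dining table: volume 3+5+5=13, value 19+30+23=72
- bookshelf+mattress+washer: volume 3+5+7=15, value 19+30+20=69
Best: $73.

$73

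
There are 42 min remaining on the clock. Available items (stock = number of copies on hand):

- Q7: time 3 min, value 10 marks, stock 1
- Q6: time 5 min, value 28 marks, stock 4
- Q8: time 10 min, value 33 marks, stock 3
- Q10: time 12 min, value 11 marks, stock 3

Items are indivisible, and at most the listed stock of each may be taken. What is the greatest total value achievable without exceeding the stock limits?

Best selections within time 42 and stock limits:
- 4×Q6 + 2×Q8: time 40, value 178
- 1×Q7 + 3×Q6 + 2×Q8: time 38, value 160
Best: 178 marks.

178 marks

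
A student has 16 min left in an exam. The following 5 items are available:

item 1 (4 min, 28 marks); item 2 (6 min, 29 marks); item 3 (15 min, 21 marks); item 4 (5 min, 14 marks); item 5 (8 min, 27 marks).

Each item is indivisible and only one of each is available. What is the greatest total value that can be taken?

This is a 0/1 knapsack; check combinations near the capacity.
- item 1+item 2+item 4: time 4+6+5=15, value 28+29+14=71
- item 1+item 2: time 4+6=10, value 28+29=57
- item 2+item 5: time 6+8=14, value 29+27=56
Best: 71 marks.

71 marks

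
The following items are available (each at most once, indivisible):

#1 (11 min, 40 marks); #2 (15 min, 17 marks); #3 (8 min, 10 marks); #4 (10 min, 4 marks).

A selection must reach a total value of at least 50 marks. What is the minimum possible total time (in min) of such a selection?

Subsets with value ≥ 50, sorted by total time:
- #1+#3: time 19, value 50
- #1+#2: time 26, value 57
Minimum time: 19 min.

19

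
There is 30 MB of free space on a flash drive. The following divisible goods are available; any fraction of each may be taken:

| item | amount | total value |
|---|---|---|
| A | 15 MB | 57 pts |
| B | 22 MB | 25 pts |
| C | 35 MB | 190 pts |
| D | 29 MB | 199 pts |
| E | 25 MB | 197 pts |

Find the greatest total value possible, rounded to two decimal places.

Take in order of value per unit:
- E (197/25 per unit): all 25 → value 197, running total 197.00
- D (199/29 per unit): 5 of 29 → value 5×199/29 = 34.3103, running total 231.31
Total 231.31.

231.31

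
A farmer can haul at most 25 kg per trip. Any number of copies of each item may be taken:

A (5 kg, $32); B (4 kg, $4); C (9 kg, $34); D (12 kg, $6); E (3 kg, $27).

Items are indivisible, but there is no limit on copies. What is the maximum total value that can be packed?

$216

Best value-per-unit is E at 27/3, and filling with it alone uses weight 8×3=24. No mix of the others beats 8×27 = 216.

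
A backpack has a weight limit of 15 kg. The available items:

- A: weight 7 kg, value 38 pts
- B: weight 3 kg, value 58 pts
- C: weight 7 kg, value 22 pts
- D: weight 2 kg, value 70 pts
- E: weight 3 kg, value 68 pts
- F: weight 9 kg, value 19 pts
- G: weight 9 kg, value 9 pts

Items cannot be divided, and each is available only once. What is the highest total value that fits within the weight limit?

Check high-value combinations within 15 kg:
- A+B+D+E: weight 7+3+2+3=15, value 38+58+70+68=234
- B+C+D+E: weight 3+7+2+3=15, value 58+22+70+68=218
- B+D+E: weight 3+2+3=8, value 58+70+68=196
- A+D+E: weight 7+2+3=12, value 38+70+68=176
Best: 234 pts.

234 pts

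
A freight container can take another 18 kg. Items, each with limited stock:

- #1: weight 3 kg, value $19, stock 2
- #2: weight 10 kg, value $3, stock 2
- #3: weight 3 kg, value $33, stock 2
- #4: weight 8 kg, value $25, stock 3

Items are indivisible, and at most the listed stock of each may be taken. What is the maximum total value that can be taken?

Top feasible selections:
- 1×#1 + 2×#3 + 1×#4: weight 17, value 110
- 2×#1 + 2×#3: weight 12, value 104
- 2×#1 + 1×#3 + 1×#4: weight 17, value 96
Best: $110.

$110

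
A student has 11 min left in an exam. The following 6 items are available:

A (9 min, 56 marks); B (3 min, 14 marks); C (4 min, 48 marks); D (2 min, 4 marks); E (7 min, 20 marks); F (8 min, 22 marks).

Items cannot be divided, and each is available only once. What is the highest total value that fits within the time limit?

68 marks

Check high-value combinations within 11 min:
- C+E: time 4+7=11, value 48+20=68
- B+C+D: time 3+4+2=9, value 14+48+4=66
- B+C: time 3+4=7, value 14+48=62
- A+D: time 9+2=11, value 56+4=60
Best: 68 marks.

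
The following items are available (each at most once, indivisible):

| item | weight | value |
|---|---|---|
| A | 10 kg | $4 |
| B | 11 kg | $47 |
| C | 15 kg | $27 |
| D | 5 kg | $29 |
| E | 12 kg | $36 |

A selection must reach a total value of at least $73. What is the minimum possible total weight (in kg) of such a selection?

16

Subsets with value ≥ 73, sorted by total weight:
- B+D: weight 16, value 76
- B+E: weight 23, value 83
- A+B+D: weight 26, value 80
Minimum weight: 16 kg.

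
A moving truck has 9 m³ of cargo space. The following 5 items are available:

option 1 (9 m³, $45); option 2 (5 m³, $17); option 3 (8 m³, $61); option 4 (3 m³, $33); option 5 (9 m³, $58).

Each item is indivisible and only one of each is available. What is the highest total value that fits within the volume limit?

$61

Check high-value combinations within 9 m³:
- option 3: volume 8, value 61
- option 5: volume 9, value 58
- option 2+option 4: volume 5+3=8, value 17+33=50
- option 1: volume 9, value 45
- option 4: volume 3, value 33
Best: $61.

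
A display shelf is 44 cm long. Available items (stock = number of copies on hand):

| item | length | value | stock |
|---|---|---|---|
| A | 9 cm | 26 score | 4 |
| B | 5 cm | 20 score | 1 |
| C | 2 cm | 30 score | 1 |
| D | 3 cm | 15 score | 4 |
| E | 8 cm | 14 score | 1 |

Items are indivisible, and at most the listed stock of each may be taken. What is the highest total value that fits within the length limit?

Best selections within length 44 and stock limits:
- 3×A + 1×B + 1×C + 3×D: length 43, value 173
- 3×A + 1×C + 4×D: length 41, value 168
- 4×A + 1×C + 2×D: length 44, value 164
- 2×A + 1×B + 1×C + 4×D: length 37, value 162
Best: 173 score.

173 score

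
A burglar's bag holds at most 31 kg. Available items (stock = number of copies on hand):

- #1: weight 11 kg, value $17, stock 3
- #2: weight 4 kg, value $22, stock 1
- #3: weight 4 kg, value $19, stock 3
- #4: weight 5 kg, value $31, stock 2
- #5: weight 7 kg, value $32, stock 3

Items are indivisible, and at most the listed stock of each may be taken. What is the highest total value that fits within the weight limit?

Best selections within weight 31 and stock limits:
- 2×#4 + 3×#5: weight 31, value 158
- 1×#2 + 2×#3 + 1×#4 + 2×#5: weight 31, value 155
- 1×#2 + 2×#3 + 2×#4 + 1×#5: weight 29, value 154
- 3×#3 + 1×#4 + 2×#5: weight 31, value 152
Best: $158.

$158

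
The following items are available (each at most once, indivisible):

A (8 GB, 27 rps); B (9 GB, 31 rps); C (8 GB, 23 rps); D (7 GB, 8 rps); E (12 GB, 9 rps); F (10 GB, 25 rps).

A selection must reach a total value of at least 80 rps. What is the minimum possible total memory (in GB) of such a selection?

Subsets with value ≥ 80, sorted by total memory:
- A+B+C: memory 25, value 81
- A+B+F: memory 27, value 83
- A+B+C+D: memory 32, value 89
- A+C+D+F: memory 33, value 83
Minimum memory: 25 GB.

25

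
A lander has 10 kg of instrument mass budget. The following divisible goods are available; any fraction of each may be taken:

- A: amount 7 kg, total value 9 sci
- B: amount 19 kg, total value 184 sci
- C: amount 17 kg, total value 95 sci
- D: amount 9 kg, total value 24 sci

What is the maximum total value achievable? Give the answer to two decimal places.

96.84

Take in order of value per unit:
- B (184/19 per unit): 10 of 19 → value 10×184/19 = 96.8421, running total 96.84
Total 96.84.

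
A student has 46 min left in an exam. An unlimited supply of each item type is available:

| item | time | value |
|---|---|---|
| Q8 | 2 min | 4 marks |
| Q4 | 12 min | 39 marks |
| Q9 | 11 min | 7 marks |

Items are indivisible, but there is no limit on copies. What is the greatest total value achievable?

137 marks

Best value-per-unit is Q4 at 39/12; filling with it alone gives 3×39 = 117.
Optimal mix: 5×Q8 + 3×Q4 → time 46, value 137.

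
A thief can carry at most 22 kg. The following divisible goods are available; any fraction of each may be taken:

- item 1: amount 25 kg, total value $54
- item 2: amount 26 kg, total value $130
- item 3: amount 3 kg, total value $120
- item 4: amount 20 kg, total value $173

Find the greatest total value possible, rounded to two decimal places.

284.35

Take in order of value per unit:
- item 3 (120/3 per unit): all 3 → value 120, running total 120.00
- item 4 (173/20 per unit): 19 of 20 → value 19×173/20 = 164.3500, running total 284.35
Total 284.35.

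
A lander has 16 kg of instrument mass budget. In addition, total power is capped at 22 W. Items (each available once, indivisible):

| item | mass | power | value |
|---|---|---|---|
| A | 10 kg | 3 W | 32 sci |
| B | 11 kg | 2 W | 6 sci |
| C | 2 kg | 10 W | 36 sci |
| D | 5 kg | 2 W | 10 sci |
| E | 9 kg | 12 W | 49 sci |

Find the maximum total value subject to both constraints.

85 sci

Feasible sets respecting both limits:
- C+E: mass 11, power 22, value 85
- A+C: mass 12, power 13, value 68
- D+E: mass 14, power 14, value 59
- E: mass 9, power 12, value 49
Best: 85 sci.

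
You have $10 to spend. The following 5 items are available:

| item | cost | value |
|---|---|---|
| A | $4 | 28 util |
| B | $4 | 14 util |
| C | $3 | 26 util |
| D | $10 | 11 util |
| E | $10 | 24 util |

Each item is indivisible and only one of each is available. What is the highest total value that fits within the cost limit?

This is a 0/1 knapsack; check combinations near the capacity.
- A+C: cost 4+3=7, value 28+26=54
- A+B: cost 4+4=8, value 28+14=42
- B+C: cost 4+3=7, value 14+26=40
- A: cost 4, value 28
- C: cost 3, value 26
Best: 54 util.

54 util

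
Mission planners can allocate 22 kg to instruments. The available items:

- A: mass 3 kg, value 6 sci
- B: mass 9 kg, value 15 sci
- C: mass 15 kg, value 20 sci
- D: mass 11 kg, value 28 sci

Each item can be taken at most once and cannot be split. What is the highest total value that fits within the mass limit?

Check high-value combinations within 22 kg:
- B+D: mass 9+11=20, value 15+28=43
- A+D: mass 3+11=14, value 6+28=34
- D: mass 11, value 28
- A+C: mass 3+15=18, value 6+20=26
Best: 43 sci.

43 sci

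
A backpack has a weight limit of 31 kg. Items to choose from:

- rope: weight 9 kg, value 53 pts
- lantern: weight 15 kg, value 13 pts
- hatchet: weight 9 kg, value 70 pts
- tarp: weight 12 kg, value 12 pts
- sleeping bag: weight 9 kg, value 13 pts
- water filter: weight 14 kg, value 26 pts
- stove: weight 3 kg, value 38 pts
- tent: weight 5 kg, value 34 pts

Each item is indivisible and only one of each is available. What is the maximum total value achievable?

195 pts

Check high-value combinations within 31 kg:
- rope+hatchet+stove+tent: weight 9+9+3+5=26, value 53+70+38+34=195
- rope+hatchet+sleeping bag+stove: weight 9+9+9+3=30, value 53+70+13+38=174
- hatchet+water filter+stove+tent: weight 9+14+3+5=31, value 70+26+38+34=168
Best: 195 pts.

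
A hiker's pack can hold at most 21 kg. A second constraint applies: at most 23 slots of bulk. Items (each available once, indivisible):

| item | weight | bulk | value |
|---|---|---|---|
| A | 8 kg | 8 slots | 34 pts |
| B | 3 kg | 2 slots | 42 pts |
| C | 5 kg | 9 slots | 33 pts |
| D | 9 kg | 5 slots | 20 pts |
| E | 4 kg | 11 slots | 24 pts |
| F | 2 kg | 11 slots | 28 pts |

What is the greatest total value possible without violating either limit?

109 pts

Feasible sets respecting both limits:
- A+B+C: weight 16, bulk 19, value 109
- A+B+F: weight 13, bulk 21, value 104
- B+C+F: weight 10, bulk 22, value 103
- A+B+E: weight 15, bulk 21, value 100
Best: 109 pts.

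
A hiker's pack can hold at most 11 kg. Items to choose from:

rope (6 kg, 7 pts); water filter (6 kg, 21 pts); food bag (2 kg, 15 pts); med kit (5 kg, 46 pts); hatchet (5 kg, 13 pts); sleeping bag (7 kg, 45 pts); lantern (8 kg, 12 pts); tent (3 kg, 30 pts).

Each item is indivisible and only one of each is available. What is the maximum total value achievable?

This is a 0/1 knapsack; check combinations near the capacity.
- food bag+med kit+tent: weight 2+5+3=10, value 15+46+30=91
- med kit+tent: weight 5+3=8, value 46+30=76
- sleeping bag+tent: weight 7+3=10, value 45+30=75
- water filter+med kit: weight 6+5=11, value 21+46=67
- water filter+food bag+tent: weight 6+2+3=11, value 21+15+30=66
Best: 91 pts.

91 pts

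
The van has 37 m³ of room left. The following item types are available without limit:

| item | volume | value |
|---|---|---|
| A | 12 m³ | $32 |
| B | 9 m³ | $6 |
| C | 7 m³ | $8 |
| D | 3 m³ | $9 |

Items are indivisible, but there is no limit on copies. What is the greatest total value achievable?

$108

Best value-per-unit is D at 9/3, and filling with it alone uses volume 12×3=36. No mix of the others beats 12×9 = 108.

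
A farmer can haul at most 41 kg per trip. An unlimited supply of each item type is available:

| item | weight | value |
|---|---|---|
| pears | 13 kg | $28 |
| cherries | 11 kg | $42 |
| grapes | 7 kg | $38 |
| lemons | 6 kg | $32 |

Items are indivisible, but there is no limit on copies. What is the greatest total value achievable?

$222

Best value-per-unit is grapes at 38/7; filling with it alone gives 5×38 = 190.
Optimal mix: 5×grapes + 1×lemons → weight 41, value 222.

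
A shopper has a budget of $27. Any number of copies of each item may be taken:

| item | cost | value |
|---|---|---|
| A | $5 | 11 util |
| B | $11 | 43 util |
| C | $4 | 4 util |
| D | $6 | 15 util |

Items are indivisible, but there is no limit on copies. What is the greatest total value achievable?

Best value-per-unit is B at 43/11; filling with it alone gives 2×43 = 86.
Optimal mix: 1×A + 2×B → cost 27, value 97.

97 util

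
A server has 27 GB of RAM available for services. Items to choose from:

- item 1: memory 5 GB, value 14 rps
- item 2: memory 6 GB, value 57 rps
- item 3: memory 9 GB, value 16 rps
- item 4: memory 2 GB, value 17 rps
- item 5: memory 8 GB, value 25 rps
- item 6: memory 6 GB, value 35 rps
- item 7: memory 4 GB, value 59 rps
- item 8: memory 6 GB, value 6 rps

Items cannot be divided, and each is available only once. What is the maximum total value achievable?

193 rps

Check high-value combinations within 27 GB:
- item 2+item 4+item 5+item 6+item 7: memory 6+2+8+6+4=26, value 57+17+25+35+59=193
- item 2+item 3+item 4+item 6+item 7: memory 6+9+2+6+4=27, value 57+16+17+35+59=184
- item 1+item 2+item 4+item 6+item 7: memory 5+6+2+6+4=23, value 14+57+17+35+59=182
Best: 193 rps.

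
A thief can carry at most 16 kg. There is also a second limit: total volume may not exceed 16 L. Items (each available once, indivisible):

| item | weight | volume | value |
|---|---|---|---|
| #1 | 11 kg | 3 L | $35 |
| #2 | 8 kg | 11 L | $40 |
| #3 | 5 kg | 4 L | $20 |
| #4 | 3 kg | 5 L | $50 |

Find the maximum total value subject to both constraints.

$90

Feasible sets respecting both limits:
- #2+#4: weight 11, volume 16, value 90
- #1+#4: weight 14, volume 8, value 85
- #3+#4: weight 8, volume 9, value 70
- #2+#3: weight 13, volume 15, value 60
Best: $90.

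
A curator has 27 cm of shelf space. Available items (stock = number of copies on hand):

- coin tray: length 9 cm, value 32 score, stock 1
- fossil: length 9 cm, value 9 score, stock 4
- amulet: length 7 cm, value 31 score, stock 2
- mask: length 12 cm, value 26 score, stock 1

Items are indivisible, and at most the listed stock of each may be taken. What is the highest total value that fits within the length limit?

Best selections within length 27 and stock limits:
- 1×coin tray + 2×amulet: length 23, value 94
- 2×amulet + 1×mask: length 26, value 88
- 1×coin tray + 1×fossil + 1×amulet: length 25, value 72
Best: 94 score.

94 score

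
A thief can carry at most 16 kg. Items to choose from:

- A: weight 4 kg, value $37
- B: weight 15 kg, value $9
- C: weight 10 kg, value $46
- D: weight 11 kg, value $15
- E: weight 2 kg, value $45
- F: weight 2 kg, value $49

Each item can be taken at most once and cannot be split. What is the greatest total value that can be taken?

$140

Check high-value combinations within 16 kg:
- C+E+F: weight 10+2+2=14, value 46+45+49=140
- A+C+F: weight 4+10+2=16, value 37+46+49=132
- A+E+F: weight 4+2+2=8, value 37+45+49=131
- A+C+E: weight 4+10+2=16, value 37+46+45=128
Best: $140.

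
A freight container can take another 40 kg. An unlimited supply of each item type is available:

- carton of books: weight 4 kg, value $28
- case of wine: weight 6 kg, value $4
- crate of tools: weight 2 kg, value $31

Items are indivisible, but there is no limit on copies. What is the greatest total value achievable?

$620

Best value-per-unit is crate of tools at 31/2, and filling with it alone uses weight 20×2=40. No mix of the others beats 20×31 = 620.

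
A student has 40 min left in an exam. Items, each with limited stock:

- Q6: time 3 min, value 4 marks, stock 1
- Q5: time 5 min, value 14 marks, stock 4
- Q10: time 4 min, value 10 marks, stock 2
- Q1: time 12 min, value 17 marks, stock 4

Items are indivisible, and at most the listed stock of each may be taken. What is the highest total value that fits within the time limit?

Best selections within time 40 and stock limits:
- 4×Q5 + 2×Q10 + 1×Q1: time 40, value 93
- 1×Q6 + 4×Q5 + 1×Q10 + 1×Q1: time 39, value 87
Best: 93 marks.

93 marks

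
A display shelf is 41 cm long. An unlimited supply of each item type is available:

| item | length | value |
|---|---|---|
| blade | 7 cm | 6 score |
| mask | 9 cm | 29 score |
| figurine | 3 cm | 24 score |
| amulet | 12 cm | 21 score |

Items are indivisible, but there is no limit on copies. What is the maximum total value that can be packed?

Best value-per-unit is figurine at 24/3, and filling with it alone uses length 13×3=39. No mix of the others beats 13×24 = 312.

312 score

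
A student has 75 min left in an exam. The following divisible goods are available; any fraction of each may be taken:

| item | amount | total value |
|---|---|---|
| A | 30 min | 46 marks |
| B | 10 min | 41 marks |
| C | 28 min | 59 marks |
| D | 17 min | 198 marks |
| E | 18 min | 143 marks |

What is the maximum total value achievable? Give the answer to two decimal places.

444.07

Take in order of value per unit:
- D (198/17 per unit): all 17 → value 198, running total 198.00
- E (143/18 per unit): all 18 → value 143, running total 341.00
- B (41/10 per unit): all 10 → value 41, running total 382.00
- C (59/28 per unit): all 28 → value 59, running total 441.00
- A (46/30 per unit): 2 of 30 → value 2×46/30 = 3.0667, running total 444.07
Total 444.07.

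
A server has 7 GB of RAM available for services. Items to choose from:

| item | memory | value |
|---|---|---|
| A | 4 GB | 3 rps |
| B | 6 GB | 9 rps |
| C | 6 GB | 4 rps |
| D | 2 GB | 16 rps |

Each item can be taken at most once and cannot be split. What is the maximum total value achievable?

19 rps

Check high-value combinations within 7 GB:
- A+D: memory 4+2=6, value 3+16=19
- D: memory 2, value 16
- B: memory 6, value 9
- C: memory 6, value 4
- A: memory 4, value 3
Best: 19 rps.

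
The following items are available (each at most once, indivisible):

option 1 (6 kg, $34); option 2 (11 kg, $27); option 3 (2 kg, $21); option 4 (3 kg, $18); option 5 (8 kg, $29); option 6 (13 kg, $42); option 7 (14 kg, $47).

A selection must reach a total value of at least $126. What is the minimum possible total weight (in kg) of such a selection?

Subsets with value ≥ 126, sorted by total weight:
- option 1+option 3+option 5+option 6: weight 29, value 126
- option 1+option 3+option 5+option 7: weight 30, value 131
- option 1+option 2+option 3+option 4+option 5: weight 30, value 129
- option 1+option 4+option 5+option 7: weight 31, value 128
Minimum weight: 29 kg.

29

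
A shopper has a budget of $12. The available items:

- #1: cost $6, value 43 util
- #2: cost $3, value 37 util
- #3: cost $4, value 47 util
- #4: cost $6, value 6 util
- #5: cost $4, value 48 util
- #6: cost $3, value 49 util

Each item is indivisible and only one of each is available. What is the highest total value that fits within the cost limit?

Check high-value combinations within $12:
- #3+#5+#6: cost 4+4+3=11, value 47+48+49=144
- #2+#5+#6: cost 3+4+3=10, value 37+48+49=134
- #2+#3+#6: cost 3+4+3=10, value 37+47+49=133
- #2+#3+#5: cost 3+4+4=11, value 37+47+48=132
Best: 144 util.

144 util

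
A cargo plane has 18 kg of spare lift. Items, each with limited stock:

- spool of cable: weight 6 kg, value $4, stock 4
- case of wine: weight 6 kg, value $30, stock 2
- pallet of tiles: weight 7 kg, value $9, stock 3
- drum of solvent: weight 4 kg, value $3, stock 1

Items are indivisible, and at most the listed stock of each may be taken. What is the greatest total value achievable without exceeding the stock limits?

Top feasible selections:
- 1×spool of cable + 2×case of wine: weight 18, value 64
- 2×case of wine + 1×drum of solvent: weight 16, value 63
Best: $64.

$64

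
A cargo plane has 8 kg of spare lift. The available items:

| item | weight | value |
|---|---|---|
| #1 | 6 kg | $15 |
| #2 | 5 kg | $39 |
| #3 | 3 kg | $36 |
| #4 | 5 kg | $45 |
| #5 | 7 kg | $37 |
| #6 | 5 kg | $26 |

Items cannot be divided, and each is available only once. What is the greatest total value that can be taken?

$81

This is a 0/1 knapsack; check combinations near the capacity.
- #3+#4: weight 3+5=8, value 36+45=81
- #2+#3: weight 5+3=8, value 39+36=75
- #3+#6: weight 3+5=8, value 36+26=62
- #4: weight 5, value 45
- #2: weight 5, value 39
Best: $81.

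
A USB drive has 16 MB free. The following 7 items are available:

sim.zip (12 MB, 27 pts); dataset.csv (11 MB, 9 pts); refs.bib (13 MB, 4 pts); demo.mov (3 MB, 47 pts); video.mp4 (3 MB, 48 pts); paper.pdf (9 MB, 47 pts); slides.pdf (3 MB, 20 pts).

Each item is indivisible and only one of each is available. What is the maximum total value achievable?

Check high-value combinations within 16 MB:
- demo.mov+video.mp4+paper.pdf: size 3+3+9=15, value 47+48+47=142
- demo.mov+video.mp4+slides.pdf: size 3+3+3=9, value 47+48+20=115
- video.mp4+paper.pdf+slides.pdf: size 3+9+3=15, value 48+47+20=115
- demo.mov+paper.pdf+slides.pdf: size 3+9+3=15, value 47+47+20=114
- demo.mov+video.mp4: size 3+3=6, value 47+48=95
Best: 142 pts.

142 pts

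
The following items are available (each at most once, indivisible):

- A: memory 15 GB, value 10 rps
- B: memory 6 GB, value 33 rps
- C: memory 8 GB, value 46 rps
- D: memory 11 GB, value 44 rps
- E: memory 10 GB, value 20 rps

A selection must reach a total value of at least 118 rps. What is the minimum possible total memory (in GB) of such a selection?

25

Subsets with value ≥ 118, sorted by total memory:
- B+C+D: memory 25, value 123
- B+C+D+E: memory 35, value 143
- A+B+C+D: memory 40, value 133
Minimum memory: 25 GB.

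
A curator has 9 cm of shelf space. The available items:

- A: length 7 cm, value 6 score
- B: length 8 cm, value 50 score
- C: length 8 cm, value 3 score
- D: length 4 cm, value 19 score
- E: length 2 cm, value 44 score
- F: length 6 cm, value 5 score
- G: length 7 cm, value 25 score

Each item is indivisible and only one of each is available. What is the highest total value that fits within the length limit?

Check high-value combinations within 9 cm:
- E+G: length 2+7=9, value 44+25=69
- D+E: length 4+2=6, value 19+44=63
- B: length 8, value 50
- A+E: length 7+2=9, value 6+44=50
Best: 69 score.

69 score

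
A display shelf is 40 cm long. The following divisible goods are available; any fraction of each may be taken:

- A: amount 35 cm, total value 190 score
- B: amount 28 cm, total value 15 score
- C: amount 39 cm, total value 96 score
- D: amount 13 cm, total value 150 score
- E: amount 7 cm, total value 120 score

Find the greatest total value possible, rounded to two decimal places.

Take in order of value per unit:
- E (120/7 per unit): all 7 → value 120, running total 120.00
- D (150/13 per unit): all 13 → value 150, running total 270.00
- A (190/35 per unit): 20 of 35 → value 20×190/35 = 108.5714, running total 378.57
Total 378.57.

378.57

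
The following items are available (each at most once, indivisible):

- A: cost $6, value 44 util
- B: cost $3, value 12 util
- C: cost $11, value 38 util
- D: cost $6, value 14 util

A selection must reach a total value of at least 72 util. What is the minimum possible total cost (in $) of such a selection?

Subsets with value ≥ 72, sorted by total cost:
- A+C: cost 17, value 82
- A+B+C: cost 20, value 94
Minimum cost: 17 $.

17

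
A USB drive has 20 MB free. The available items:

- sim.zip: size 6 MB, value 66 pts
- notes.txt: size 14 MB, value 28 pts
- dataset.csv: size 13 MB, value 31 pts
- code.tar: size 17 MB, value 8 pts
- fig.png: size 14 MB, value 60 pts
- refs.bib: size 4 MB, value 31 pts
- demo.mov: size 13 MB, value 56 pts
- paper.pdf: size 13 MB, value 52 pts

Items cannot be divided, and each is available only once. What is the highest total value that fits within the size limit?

126 pts

This is a 0/1 knapsack; check combinations near the capacity.
- sim.zip+fig.png: size 6+14=20, value 66+60=126
- sim.zip+demo.mov: size 6+13=19, value 66+56=122
- sim.zip+paper.pdf: size 6+13=19, value 66+52=118
- sim.zip+refs.bib: size 6+4=10, value 66+31=97
- sim.zip+dataset.csv: size 6+13=19, value 66+31=97
Best: 126 pts.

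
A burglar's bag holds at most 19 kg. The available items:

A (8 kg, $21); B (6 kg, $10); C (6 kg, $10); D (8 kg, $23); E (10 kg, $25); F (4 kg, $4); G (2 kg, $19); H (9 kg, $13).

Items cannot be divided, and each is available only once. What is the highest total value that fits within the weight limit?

Check high-value combinations within 19 kg:
- A+D+G: weight 8+8+2=18, value 21+23+19=63
- D+G+H: weight 8+2+9=19, value 23+19+13=55
- B+E+G: weight 6+10+2=18, value 10+25+19=54
Best: $63.

$63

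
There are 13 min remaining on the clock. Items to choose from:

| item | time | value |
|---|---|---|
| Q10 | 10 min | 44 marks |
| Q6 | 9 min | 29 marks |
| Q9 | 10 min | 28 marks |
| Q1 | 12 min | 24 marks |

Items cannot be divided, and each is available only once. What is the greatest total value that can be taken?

Check high-value combinations within 13 min:
- Q10: time 10, value 44
- Q6: time 9, value 29
- Q9: time 10, value 28
- Q1: time 12, value 24
Best: 44 marks.

44 marks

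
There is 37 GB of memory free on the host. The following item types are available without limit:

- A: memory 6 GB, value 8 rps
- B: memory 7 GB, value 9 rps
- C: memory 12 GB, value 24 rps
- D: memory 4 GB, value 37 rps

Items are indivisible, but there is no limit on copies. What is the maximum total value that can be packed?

Best value-per-unit is D at 37/4, and filling with it alone uses memory 9×4=36. No mix of the others beats 9×37 = 333.

333 rps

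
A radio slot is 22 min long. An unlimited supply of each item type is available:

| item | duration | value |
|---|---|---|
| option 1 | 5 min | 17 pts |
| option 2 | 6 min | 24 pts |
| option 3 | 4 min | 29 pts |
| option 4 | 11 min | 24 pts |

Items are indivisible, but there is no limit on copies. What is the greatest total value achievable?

Best value-per-unit is option 3 at 29/4, and filling with it alone uses duration 5×4=20. No mix of the others beats 5×29 = 145.

145 pts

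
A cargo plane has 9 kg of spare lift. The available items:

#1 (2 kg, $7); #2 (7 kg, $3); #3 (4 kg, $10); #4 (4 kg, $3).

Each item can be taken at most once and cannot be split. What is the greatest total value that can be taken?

Check high-value combinations within 9 kg:
- #1+#3: weight 2+4=6, value 7+10=17
- #3+#4: weight 4+4=8, value 10+3=13
- #3: weight 4, value 10
- #1+#4: weight 2+4=6, value 7+3=10
- #1+#2: weight 2+7=9, value 7+3=10
Best: $17.

$17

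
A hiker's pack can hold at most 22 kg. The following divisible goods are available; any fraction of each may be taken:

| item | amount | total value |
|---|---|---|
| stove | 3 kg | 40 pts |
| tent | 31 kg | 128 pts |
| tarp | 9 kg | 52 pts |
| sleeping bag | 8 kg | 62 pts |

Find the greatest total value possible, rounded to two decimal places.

Take in order of value per unit:
- stove (40/3 per unit): all 3 → value 40, running total 40.00
- sleeping bag (62/8 per unit): all 8 → value 62, running total 102.00
- tarp (52/9 per unit): all 9 → value 52, running total 154.00
- tent (128/31 per unit): 2 of 31 → value 2×128/31 = 8.2581, running total 162.26
Total 162.26.

162.26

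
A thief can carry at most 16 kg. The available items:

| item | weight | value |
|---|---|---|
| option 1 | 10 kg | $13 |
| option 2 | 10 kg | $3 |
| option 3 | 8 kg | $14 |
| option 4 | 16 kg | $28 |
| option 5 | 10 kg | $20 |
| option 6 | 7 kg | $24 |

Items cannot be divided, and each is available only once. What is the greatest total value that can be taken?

$38

Check high-value combinations within 16 kg:
- option 3+option 6: weight 8+7=15, value 14+24=38
- option 4: weight 16, value 28
- option 6: weight 7, value 24
Best: $38.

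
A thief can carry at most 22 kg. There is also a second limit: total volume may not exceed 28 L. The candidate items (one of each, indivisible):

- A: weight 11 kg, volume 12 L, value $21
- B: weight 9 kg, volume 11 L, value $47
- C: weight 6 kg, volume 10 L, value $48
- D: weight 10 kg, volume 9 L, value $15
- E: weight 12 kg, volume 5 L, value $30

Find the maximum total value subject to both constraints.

Feasible sets respecting both limits:
- B+C: weight 15, volume 21, value 95
- C+E: weight 18, volume 15, value 78
- B+E: weight 21, volume 16, value 77
Best: $95.

$95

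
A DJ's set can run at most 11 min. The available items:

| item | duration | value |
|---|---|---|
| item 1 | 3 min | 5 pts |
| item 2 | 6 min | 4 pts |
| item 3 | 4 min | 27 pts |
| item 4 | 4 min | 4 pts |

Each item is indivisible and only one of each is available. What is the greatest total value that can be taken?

Check high-value combinations within 11 min:
- item 1+item 3+item 4: duration 3+4+4=11, value 5+27+4=36
- item 1+item 3: duration 3+4=7, value 5+27=32
- item 3+item 4: duration 4+4=8, value 27+4=31
- item 2+item 3: duration 6+4=10, value 4+27=31
Best: 36 pts.

36 pts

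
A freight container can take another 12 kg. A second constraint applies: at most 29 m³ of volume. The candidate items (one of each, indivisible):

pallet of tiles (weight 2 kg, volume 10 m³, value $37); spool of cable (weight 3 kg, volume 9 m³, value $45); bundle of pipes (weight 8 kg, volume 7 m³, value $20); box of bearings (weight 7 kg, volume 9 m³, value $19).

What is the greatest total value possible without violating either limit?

$101

Feasible sets respecting both limits:
- pallet of tiles+spool of cable+box of bearings: weight 12, volume 28, value 101
- pallet of tiles+spool of cable: weight 5, volume 19, value 82
- spool of cable+bundle of pipes: weight 11, volume 16, value 65
- spool of cable+box of bearings: weight 10, volume 18, value 64
Best: $101.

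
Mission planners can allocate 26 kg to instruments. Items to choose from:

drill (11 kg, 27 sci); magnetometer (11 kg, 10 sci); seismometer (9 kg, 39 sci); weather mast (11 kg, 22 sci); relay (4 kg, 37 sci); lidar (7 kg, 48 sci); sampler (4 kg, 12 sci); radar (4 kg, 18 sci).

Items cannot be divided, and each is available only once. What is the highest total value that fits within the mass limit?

Check high-value combinations within 26 kg:
- seismometer+relay+lidar+radar: mass 9+4+7+4=24, value 39+37+48+18=142
- seismometer+relay+lidar+sampler: mass 9+4+7+4=24, value 39+37+48+12=136
- drill+relay+lidar+radar: mass 11+4+7+4=26, value 27+37+48+18=130
Best: 142 sci.

142 sci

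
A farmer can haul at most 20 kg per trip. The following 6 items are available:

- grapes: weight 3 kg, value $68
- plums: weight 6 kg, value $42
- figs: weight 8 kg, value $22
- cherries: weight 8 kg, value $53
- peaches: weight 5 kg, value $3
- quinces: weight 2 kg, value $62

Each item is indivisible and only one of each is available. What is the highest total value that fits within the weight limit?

Check high-value combinations within 20 kg:
- grapes+plums+cherries+quinces: weight 3+6+8+2=19, value 68+42+53+62=225
- grapes+plums+figs+quinces: weight 3+6+8+2=19, value 68+42+22+62=194
- grapes+cherries+peaches+quinces: weight 3+8+5+2=18, value 68+53+3+62=186
Best: $225.

$225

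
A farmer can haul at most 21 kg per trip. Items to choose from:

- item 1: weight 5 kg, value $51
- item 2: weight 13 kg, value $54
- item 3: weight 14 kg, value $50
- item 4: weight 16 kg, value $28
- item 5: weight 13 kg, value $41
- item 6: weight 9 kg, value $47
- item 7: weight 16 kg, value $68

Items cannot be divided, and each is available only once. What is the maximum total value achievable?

Check high-value combinations within 21 kg:
- item 1+item 7: weight 5+16=21, value 51+68=119
- item 1+item 2: weight 5+13=18, value 51+54=105
- item 1+item 3: weight 5+14=19, value 51+50=101
- item 1+item 6: weight 5+9=14, value 51+47=98
- item 1+item 5: weight 5+13=18, value 51+41=92
Best: $119.

$119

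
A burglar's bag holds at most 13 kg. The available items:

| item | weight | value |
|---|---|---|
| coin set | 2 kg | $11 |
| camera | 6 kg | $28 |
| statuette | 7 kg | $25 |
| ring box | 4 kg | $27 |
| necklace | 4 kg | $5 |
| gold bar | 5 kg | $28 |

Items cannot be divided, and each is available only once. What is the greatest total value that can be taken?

Check high-value combinations within 13 kg:
- coin set+camera+gold bar: weight 2+6+5=13, value 11+28+28=67
- coin set+ring box+gold bar: weight 2+4+5=11, value 11+27+28=66
- coin set+camera+ring box: weight 2+6+4=12, value 11+28+27=66
- coin set+statuette+ring box: weight 2+7+4=13, value 11+25+27=63
Best: $67.

$67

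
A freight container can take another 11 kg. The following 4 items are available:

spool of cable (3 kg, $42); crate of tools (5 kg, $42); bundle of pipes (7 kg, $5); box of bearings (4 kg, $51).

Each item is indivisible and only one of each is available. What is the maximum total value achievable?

Check high-value combinations within 11 kg:
- spool of cable+box of bearings: weight 3+4=7, value 42+51=93
- crate of tools+box of bearings: weight 5+4=9, value 42+51=93
- spool of cable+crate of tools: weight 3+5=8, value 42+42=84
Best: $93.

$93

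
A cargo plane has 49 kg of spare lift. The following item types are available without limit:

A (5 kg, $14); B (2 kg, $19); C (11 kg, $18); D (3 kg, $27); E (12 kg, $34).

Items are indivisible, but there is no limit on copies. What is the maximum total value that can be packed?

Best value-per-unit is B at 19/2; filling with it alone gives 24×19 = 456.
Optimal mix: 23×B + 1×D → weight 49, value 464.

$464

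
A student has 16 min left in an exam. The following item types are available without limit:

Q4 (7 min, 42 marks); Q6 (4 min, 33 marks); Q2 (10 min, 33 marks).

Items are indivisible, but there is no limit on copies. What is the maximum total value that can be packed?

132 marks

Best value-per-unit is Q6 at 33/4, and filling with it alone uses time 4×4=16. No mix of the others beats 4×33 = 132.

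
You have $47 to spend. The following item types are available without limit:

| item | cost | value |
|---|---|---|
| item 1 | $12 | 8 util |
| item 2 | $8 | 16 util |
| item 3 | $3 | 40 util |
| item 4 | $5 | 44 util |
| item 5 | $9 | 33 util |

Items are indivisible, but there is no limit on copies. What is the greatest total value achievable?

604 util

Best value-per-unit is item 3 at 40/3; filling with it alone gives 15×40 = 600.
Optimal mix: 14×item 3 + 1×item 4 → cost 47, value 604.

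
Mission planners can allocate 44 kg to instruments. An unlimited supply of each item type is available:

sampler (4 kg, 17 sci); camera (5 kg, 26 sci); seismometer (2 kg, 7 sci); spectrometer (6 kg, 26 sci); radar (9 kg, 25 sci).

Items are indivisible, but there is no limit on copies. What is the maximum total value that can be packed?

Best value-per-unit is camera at 26/5; filling with it alone gives 8×26 = 208.
Optimal mix: 1×sampler + 8×camera → mass 44, value 225.

225 sci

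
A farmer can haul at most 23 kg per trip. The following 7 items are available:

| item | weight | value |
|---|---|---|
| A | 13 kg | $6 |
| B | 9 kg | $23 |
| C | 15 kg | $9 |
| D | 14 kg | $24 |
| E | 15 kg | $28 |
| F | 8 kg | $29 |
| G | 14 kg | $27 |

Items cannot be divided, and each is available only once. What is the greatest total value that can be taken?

Check high-value combinations within 23 kg:
- E+F: weight 15+8=23, value 28+29=57
- F+G: weight 8+14=22, value 29+27=56
- D+F: weight 14+8=22, value 24+29=53
Best: $57.

$57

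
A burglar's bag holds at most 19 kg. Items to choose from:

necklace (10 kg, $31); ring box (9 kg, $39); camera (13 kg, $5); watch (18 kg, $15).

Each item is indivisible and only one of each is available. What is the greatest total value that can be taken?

$70

Check high-value combinations within 19 kg:
- necklace+ring box: weight 10+9=19, value 31+39=70
- ring box: weight 9, value 39
- necklace: weight 10, value 31
- watch: weight 18, value 15
Best: $70.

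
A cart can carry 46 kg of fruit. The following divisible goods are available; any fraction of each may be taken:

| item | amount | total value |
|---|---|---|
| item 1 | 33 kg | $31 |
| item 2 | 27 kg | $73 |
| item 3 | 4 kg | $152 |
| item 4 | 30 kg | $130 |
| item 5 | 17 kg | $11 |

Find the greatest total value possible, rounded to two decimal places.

Take in order of value per unit:
- item 3 (152/4 per unit): all 4 → value 152, running total 152.00
- item 4 (130/30 per unit): all 30 → value 130, running total 282.00
- item 2 (73/27 per unit): 12 of 27 → value 12×73/27 = 32.4444, running total 314.44
Total 314.44.

314.44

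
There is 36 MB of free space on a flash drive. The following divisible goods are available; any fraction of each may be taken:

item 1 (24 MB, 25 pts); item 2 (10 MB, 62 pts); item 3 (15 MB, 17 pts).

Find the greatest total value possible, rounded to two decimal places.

Take in order of value per unit:
- item 2 (62/10 per unit): all 10 → value 62, running total 62.00
- item 3 (17/15 per unit): all 15 → value 17, running total 79.00
- item 1 (25/24 per unit): 11 of 24 → value 11×25/24 = 11.4583, running total 90.46
Total 90.46.

90.46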